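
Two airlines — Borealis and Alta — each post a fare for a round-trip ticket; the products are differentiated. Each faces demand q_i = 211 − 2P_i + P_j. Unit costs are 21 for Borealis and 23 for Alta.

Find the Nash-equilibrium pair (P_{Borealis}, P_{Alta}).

84.6, 85.4

Borealis's profit: π = (P_{Borealis} − 21)(211 − 2P_{Borealis} + P_{Alta}).
∂π/∂P_{Borealis} = 253 − 4P_{Borealis} + P_{Alta} = 0 ⇒ P_{Borealis} = 63.25 + 0.25P_{Alta}.
Similarly P_{Alta} = 64.25 + 0.25P_{Borealis}.
Plugging P_{Alta} into Borealis's best response: P_{Borealis} = 63.25 + 0.25(64.25 + 0.25P_{Borealis}) ⇒ 0.9375P_{Borealis} = 79.3125, so P_{Borealis} = 84.6.
Then P_{Alta} = 64.25 + 0.25·84.6 = 85.4.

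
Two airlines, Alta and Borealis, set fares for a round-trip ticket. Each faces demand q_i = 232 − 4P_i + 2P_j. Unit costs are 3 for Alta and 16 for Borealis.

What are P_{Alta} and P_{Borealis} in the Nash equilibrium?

42.4, 47.6

Alta's profit: π = (P_{Alta} − 3)(232 − 4P_{Alta} + 2P_{Borealis}).
∂π/∂P_{Alta} = 244 − 8P_{Alta} + 2P_{Borealis} = 0 ⇒ P_{Alta} = 30.5 + 0.25P_{Borealis}.
Similarly P_{Borealis} = 37 + 0.25P_{Alta}.
Solving the two reaction functions simultaneously: (1 − (0.25)(0.25))P_{Alta} = 30.5 + 0.25·37, so 0.9375P_{Alta} = 39.75 and P_{Alta} = 42.4.
Then P_{Borealis} = 37 + 0.25·42.4 = 47.6.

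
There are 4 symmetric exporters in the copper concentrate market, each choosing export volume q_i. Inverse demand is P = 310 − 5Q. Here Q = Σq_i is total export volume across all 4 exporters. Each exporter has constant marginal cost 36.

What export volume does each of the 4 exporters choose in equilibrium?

10.96

A representative exporter's profit is π_i = q_i(310 − 5Q) − 36q_i, with Q = q_i + Σ_{j≠i} q_j.
First-order condition: 274 − 10q_i − 5Σ_{j≠i} q_j = 0.
With identical exporters, set every q_j = q: then 274 − 10q − 15q = 0, i.e. q = 274/25 = 10.96.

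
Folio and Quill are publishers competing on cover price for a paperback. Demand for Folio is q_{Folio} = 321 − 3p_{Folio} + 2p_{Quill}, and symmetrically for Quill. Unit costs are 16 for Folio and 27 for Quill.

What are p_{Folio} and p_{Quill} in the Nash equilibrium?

Folio's profit: π = (p_{Folio} − 16)(321 − 3p_{Folio} + 2p_{Quill}).
∂π/∂p_{Folio} = 369 − 6p_{Folio} + 2p_{Quill} = 0 ⇒ p_{Folio} = 61.5 + (1/3)p_{Quill}.
Similarly p_{Quill} = 67 + (1/3)p_{Folio}.
Plugging p_{Quill} into Folio's best response: p_{Folio} = 61.5 + (1/3)(67 + (1/3)p_{Folio}) ⇒ (8/9)p_{Folio} = 503/6, so p_{Folio} = 94.3125.
Then p_{Quill} = 67 + (1/3)·94.3125 = 98.4375.

94.3125, 98.4375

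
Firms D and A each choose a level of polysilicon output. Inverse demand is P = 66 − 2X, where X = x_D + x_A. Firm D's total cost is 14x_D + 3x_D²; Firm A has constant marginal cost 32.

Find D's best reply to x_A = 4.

Firm D's profit: π = x_D(66 − 2(x_D + x_A)) − 14x_D − 3x_D².
∂π/∂x_D = 52 − 10x_D − 2x_A = 0, so x_D = 5.2 − 0.2x_A.
At x_A = 4: x_D = 5.2 − 0.2·4 = 4.4.

4.4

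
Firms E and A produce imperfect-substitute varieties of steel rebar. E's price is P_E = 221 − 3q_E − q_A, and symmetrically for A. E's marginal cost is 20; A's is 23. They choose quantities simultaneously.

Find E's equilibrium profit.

Firm E's profit: π = q_E(221 − 3q_E − q_A) − 20q_E.
∂π/∂q_E = 201 − 6q_E − q_A = 0 ⇒ q_E = 33.5 − (1/6)q_A.
Similarly q_A = 33 − (1/6)q_E.
Plugging q_A into E's best response: q_E = 33.5 − (1/6)(33 − (1/6)q_E) ⇒ (35/36)q_E = 28, so q_E = 28.8.
Then q_A = 33 − (1/6)·28.8 = 28.2.
P_E = 221 − 3·28.8 − 28.2 = 106.4.
Profit = (106.4 − 20)·28.8 = 2488.32.

2488.32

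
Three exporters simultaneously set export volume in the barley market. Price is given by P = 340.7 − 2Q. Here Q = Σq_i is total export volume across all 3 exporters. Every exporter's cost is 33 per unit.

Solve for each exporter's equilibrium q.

38.4625

A representative exporter's profit is π_i = q_i(340.7 − 2Q) − 33q_i, with Q = q_i + Σ_{j≠i} q_j.
First-order condition: 307.7 − 4q_i − 2Σ_{j≠i} q_j = 0.
In a symmetric equilibrium every exporter chooses the same q, so Σ_{j≠i} q_j = 2q. The condition becomes 307.7 − 8q = 0, giving q = 307.7/8 = 38.4625.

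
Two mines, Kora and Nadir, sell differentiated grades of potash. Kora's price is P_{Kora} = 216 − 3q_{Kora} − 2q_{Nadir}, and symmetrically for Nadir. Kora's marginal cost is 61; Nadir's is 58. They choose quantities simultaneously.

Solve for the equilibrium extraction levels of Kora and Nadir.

19.1875, 19.9375

Mine Kora's profit: π = q_{Kora}(216 − 3q_{Kora} − 2q_{Nadir}) − 61q_{Kora}.
∂π/∂q_{Kora} = 155 − 6q_{Kora} − 2q_{Nadir} = 0 ⇒ q_{Kora} = 155/6 − (1/3)q_{Nadir}.
Similarly q_{Nadir} = 79/3 − (1/3)q_{Kora}.
Solving the two reaction functions simultaneously: (1 − (−1/3)(−1/3))q_{Kora} = 155/6 − (1/3)·(79/3), so (8/9)q_{Kora} = 307/18 and q_{Kora} = 19.1875.
Then q_{Nadir} = 79/3 − (1/3)·19.1875 = 19.9375.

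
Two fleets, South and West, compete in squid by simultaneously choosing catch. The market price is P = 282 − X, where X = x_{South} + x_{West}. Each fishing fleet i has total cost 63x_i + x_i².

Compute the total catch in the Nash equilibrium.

Fishing fleet South's profit: π = x_{South}(282 − (x_{South} + x_{West})) − 63x_{South} − x_{South}².
∂π/∂x_{South} = 219 − 4x_{South} − x_{West} = 0, so x_{South} = 54.75 − 0.25x_{West}.
The game is symmetric, so in equilibrium x_{West} = x_{South}: the reaction function gives 1.25x_{South} = 54.75, hence x_{South} = 43.8.
Total catch: 43.8 + 43.8 = 87.6.

87.6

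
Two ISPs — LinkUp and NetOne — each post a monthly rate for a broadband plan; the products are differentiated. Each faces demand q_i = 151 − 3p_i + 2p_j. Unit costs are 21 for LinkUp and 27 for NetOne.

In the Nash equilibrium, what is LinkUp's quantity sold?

100.875

LinkUp's profit: π = (p_{LinkUp} − 21)(151 − 3p_{LinkUp} + 2p_{NetOne}).
∂π/∂p_{LinkUp} = 214 − 6p_{LinkUp} + 2p_{NetOne} = 0 ⇒ p_{LinkUp} = 107/3 + (1/3)p_{NetOne}.
Similarly p_{NetOne} = 116/3 + (1/3)p_{LinkUp}.
Plugging p_{NetOne} into LinkUp's best response: p_{LinkUp} = 107/3 + (1/3)(116/3 + (1/3)p_{LinkUp}) ⇒ (8/9)p_{LinkUp} = 437/9, so p_{LinkUp} = 54.625.
Then p_{NetOne} = 116/3 + (1/3)·54.625 = 56.875.
q_{LinkUp} = 151 − 3·54.625 + 2·56.875 = 100.875.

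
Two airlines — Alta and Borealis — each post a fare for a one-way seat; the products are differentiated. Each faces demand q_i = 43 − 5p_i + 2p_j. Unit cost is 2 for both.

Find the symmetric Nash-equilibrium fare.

Alta's profit: π = (p_{Alta} − 2)(43 − 5p_{Alta} + 2p_{Borealis}).
∂π/∂p_{Alta} = 53 − 10p_{Alta} + 2p_{Borealis} = 0 ⇒ p_{Alta} = 5.3 + 0.2p_{Borealis}.
The game is symmetric, so in equilibrium p_{Borealis} = p_{Alta}: the reaction function gives 0.8p_{Alta} = 5.3, hence p_{Alta} = 6.625.

6.625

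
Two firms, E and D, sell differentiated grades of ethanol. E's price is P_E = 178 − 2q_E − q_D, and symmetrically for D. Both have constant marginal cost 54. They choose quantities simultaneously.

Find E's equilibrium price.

Firm E's profit: π = q_E(178 − 2q_E − q_D) − 54q_E.
∂π/∂q_E = 124 − 4q_E − q_D = 0 ⇒ q_E = 31 − 0.25q_D.
By symmetry q_D = q_E; substituting into the reaction function, 1.25q_E = 31 and q_E = 24.8.
P_E = 178 − 2·24.8 − 24.8 = 103.6.

103.6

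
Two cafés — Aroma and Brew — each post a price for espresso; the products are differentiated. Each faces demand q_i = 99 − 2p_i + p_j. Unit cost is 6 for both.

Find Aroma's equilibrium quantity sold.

62

Aroma's profit: π = (p_{Aroma} − 6)(99 − 2p_{Aroma} + p_{Brew}).
∂π/∂p_{Aroma} = 111 − 4p_{Aroma} + p_{Brew} = 0 ⇒ p_{Aroma} = 27.75 + 0.25p_{Brew}.
The game is symmetric, so in equilibrium p_{Brew} = p_{Aroma}: the reaction function gives 0.75p_{Aroma} = 27.75, hence p_{Aroma} = 37.
q_{Aroma} = 99 − 2·37 + 37 = 62.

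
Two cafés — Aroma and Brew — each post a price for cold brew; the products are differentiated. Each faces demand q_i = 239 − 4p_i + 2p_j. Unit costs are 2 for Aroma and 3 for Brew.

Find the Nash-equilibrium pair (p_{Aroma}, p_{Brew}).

Aroma's profit: π = (p_{Aroma} − 2)(239 − 4p_{Aroma} + 2p_{Brew}).
∂π/∂p_{Aroma} = 247 − 8p_{Aroma} + 2p_{Brew} = 0 ⇒ p_{Aroma} = 30.875 + 0.25p_{Brew}.
Similarly p_{Brew} = 31.375 + 0.25p_{Aroma}.
Plugging p_{Brew} into Aroma's best response: p_{Aroma} = 30.875 + 0.25(31.375 + 0.25p_{Aroma}) ⇒ 0.9375p_{Aroma} = 1239/32, so p_{Aroma} = 41.3.
Then p_{Brew} = 31.375 + 0.25·41.3 = 41.7.

41.3, 41.7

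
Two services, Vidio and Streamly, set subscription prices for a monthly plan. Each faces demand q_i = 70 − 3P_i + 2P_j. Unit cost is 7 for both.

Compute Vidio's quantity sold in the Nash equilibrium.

47.25

Vidio's profit: π = (P_{Vidio} − 7)(70 − 3P_{Vidio} + 2P_{Streamly}).
∂π/∂P_{Vidio} = 91 − 6P_{Vidio} + 2P_{Streamly} = 0 ⇒ P_{Vidio} = 91/6 + (1/3)P_{Streamly}.
Setting P_{Vidio} = P_{Streamly} in the reaction function: P_{Vidio} = 91/6 + (1/3)P_{Vidio}, so P_{Vidio} = (91/6) / (2/3) = 22.75.
q_{Vidio} = 70 − 3·22.75 + 2·22.75 = 47.25.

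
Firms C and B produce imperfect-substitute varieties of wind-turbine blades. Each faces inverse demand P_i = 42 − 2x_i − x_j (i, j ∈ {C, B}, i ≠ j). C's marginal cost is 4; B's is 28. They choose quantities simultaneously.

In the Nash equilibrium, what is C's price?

22.4

Firm C's profit: π = x_C(42 − 2x_C − x_B) − 4x_C.
∂π/∂x_C = 38 − 4x_C − x_B = 0 ⇒ x_C = 9.5 − 0.25x_B.
Similarly x_B = 3.5 − 0.25x_C.
Substituting the second reaction function into the first: x_C = 9.5 − 0.25(3.5 − 0.25x_C), which gives 0.9375x_C = 8.625 ⇒ x_C = 9.2.
Then x_B = 3.5 − 0.25·9.2 = 1.2.
P_C = 42 − 2·9.2 − 1.2 = 22.4.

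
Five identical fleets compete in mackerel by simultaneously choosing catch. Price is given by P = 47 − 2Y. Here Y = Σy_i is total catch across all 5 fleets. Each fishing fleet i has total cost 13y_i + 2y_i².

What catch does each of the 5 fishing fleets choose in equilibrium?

A representative fishing fleet's profit is π_i = y_i(47 − 2Y) − 13y_i − 2y_i², with Y = y_i + Σ_{j≠i} y_j.
First-order condition: 34 − 8y_i − 2Σ_{j≠i} y_j = 0.
Imposing symmetry (y_j = y for all j) turns Σ_{j≠i} y_j into 4y, so 34 = 16y and y = 2.125.

2.125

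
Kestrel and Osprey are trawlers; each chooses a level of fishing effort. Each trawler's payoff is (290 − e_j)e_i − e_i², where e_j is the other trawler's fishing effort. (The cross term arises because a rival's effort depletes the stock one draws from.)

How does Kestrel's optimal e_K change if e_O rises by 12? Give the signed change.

-6

Kestrel's payoff is (290 − e_O)e_K − e_K².
∂π/∂e_K = 290 − e_O − 2e_K = 0, so e_K = 145 − 0.5e_O.
The reaction-function slope is −0.5, so a 12-unit rise in e_O moves e_K by −0.5 × 12 = −6. Kestrel's best response falls — the actions are strategic substitutes.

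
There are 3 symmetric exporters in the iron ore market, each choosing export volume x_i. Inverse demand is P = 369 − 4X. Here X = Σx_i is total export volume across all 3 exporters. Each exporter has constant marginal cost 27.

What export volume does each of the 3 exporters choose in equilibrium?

A representative exporter's profit is π_i = x_i(369 − 4X) − 27x_i, with X = x_i + Σ_{j≠i} x_j.
First-order condition: 342 − 8x_i − 4Σ_{j≠i} x_j = 0.
Imposing symmetry (x_j = x for all j) turns Σ_{j≠i} x_j into 2x, so 342 = 16x and x = 21.375.

21.375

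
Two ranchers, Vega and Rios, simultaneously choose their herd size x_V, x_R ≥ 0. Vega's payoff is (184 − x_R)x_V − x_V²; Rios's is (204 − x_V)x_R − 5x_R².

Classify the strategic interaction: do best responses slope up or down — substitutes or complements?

strategic substitutes

Expanding Vega's payoff: 184x_V − x_Rx_V − x_V².
∂π/∂x_V = 184 − x_R − 2x_V = 0, so x_V = 92 − 0.5x_R.
The best-response slope dx_V/dx_R = −0.5 < 0: the reaction function is downward-sloping, so the choices are strategic substitutes.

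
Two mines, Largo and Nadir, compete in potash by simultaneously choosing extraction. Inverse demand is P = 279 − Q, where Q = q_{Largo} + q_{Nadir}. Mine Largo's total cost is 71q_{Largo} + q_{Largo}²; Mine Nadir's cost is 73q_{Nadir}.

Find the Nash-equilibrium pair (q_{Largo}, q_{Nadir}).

30, 88

Mine Largo's profit: π = q_{Largo}(279 − (q_{Largo} + q_{Nadir})) − 71q_{Largo} − q_{Largo}².
∂π/∂q_{Largo} = 208 − 4q_{Largo} − q_{Nadir} = 0, so q_{Largo} = 52 − 0.25q_{Nadir}.
For Nadir: ∂π/∂q_{Nadir} = 206 − 2q_{Nadir} − q_{Largo} = 0 ⇒ q_{Nadir} = 103 − 0.5q_{Largo}.
Solving the two reaction functions simultaneously: (1 − (−0.25)(−0.5))q_{Largo} = 52 − 0.25·103, so 0.875q_{Largo} = 26.25 and q_{Largo} = 30.
Then q_{Nadir} = 103 − 0.5·30 = 88.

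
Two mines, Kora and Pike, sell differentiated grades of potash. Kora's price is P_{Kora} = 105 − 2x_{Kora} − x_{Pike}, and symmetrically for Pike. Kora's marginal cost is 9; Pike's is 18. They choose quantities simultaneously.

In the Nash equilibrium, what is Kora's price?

48.6

Mine Kora's profit: π = x_{Kora}(105 − 2x_{Kora} − x_{Pike}) − 9x_{Kora}.
∂π/∂x_{Kora} = 96 − 4x_{Kora} − x_{Pike} = 0 ⇒ x_{Kora} = 24 − 0.25x_{Pike}.
Similarly x_{Pike} = 21.75 − 0.25x_{Kora}.
Substituting the second reaction function into the first: x_{Kora} = 24 − 0.25(21.75 − 0.25x_{Kora}), which gives 0.9375x_{Kora} = 18.5625 ⇒ x_{Kora} = 19.8.
Then x_{Pike} = 21.75 − 0.25·19.8 = 16.8.
P_{Kora} = 105 − 2·19.8 − 16.8 = 48.6.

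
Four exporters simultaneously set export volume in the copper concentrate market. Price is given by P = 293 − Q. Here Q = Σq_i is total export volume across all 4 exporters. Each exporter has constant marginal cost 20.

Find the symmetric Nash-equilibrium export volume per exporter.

A representative exporter's profit is π_i = q_i(293 − Q) − 20q_i, with Q = q_i + Σ_{j≠i} q_j.
First-order condition: 273 − 2q_i − Σ_{j≠i} q_j = 0.
In a symmetric equilibrium every exporter chooses the same q, so Σ_{j≠i} q_j = 3q. The condition becomes 273 − 5q = 0, giving q = 273/5 = 54.6.

54.6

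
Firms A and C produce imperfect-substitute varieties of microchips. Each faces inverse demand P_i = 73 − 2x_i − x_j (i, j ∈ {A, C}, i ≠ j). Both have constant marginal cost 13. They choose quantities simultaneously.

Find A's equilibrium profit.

Firm A's profit: π = x_A(73 − 2x_A − x_C) − 13x_A.
∂π/∂x_A = 60 − 4x_A − x_C = 0 ⇒ x_A = 15 − 0.25x_C.
The game is symmetric, so in equilibrium x_C = x_A: the reaction function gives 1.25x_A = 15, hence x_A = 12.
P_A = 73 − 2·12 − 12 = 37.
Profit = (37 − 13)·12 = 288.

288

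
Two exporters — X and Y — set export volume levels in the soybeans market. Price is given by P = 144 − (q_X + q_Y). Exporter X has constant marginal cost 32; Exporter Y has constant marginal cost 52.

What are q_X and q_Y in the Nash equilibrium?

44, 24

Exporter X's profit: π = q_X(144 − (q_X + q_Y)) − 32q_X.
∂π/∂q_X = 112 − 2q_X − q_Y = 0, so q_X = 56 − 0.5q_Y.
By the same steps for Y: q_Y = 46 − 0.5q_X.
Plugging q_Y into X's best response: q_X = 56 − 0.5(46 − 0.5q_X) ⇒ 0.75q_X = 33, so q_X = 44.
Then q_Y = 46 − 0.5·44 = 24.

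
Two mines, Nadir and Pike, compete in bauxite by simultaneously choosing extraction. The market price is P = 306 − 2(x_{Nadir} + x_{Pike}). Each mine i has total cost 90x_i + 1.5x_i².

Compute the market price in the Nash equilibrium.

210

Mine Nadir's profit: π = x_{Nadir}(306 − 2(x_{Nadir} + x_{Pike})) − 90x_{Nadir} − 1.5x_{Nadir}².
∂π/∂x_{Nadir} = 216 − 7x_{Nadir} − 2x_{Pike} = 0, so x_{Nadir} = 216/7 − (2/7)x_{Pike}.
The game is symmetric, so in equilibrium x_{Pike} = x_{Nadir}: the reaction function gives (9/7)x_{Nadir} = 216/7, hence x_{Nadir} = 24.
Equilibrium price: P = 306 − 2·48 = 210.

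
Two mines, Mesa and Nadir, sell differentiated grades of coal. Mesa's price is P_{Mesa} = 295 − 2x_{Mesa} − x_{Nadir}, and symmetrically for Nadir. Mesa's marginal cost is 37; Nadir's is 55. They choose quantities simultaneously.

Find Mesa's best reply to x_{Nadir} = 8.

Mine Mesa's profit: π = x_{Mesa}(295 − 2x_{Mesa} − x_{Nadir}) − 37x_{Mesa}.
∂π/∂x_{Mesa} = 258 − 4x_{Mesa} − x_{Nadir} = 0 ⇒ x_{Mesa} = 64.5 − 0.25x_{Nadir}.
At x_{Nadir} = 8: x_{Mesa} = 64.5 − 0.25·8 = 62.5.

62.5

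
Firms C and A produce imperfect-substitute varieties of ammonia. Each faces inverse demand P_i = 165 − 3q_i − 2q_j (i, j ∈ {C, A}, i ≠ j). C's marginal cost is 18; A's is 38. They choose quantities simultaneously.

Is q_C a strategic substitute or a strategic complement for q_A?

strategic substitutes

Firm C's profit: π = q_C(165 − 3q_C − 2q_A) − 18q_C.
∂π/∂q_C = 147 − 6q_C − 2q_A = 0 ⇒ q_C = 24.5 − (1/3)q_A.
The best-response slope dq_C/dq_A = −1/3 < 0: the reaction function is downward-sloping, so the choices are strategic substitutes.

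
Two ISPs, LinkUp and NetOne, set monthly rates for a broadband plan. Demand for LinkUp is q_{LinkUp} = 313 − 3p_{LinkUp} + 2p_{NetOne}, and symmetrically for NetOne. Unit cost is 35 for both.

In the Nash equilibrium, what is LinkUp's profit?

LinkUp's profit: π = (p_{LinkUp} − 35)(313 − 3p_{LinkUp} + 2p_{NetOne}).
∂π/∂p_{LinkUp} = 418 − 6p_{LinkUp} + 2p_{NetOne} = 0 ⇒ p_{LinkUp} = 209/3 + (1/3)p_{NetOne}.
Setting p_{LinkUp} = p_{NetOne} in the reaction function: p_{LinkUp} = 209/3 + (1/3)p_{LinkUp}, so p_{LinkUp} = (209/3) / (2/3) = 104.5.
q_{LinkUp} = 313 − 3·104.5 + 2·104.5 = 208.5.
Profit = (104.5 − 35)·208.5 = 14490.75.

14490.75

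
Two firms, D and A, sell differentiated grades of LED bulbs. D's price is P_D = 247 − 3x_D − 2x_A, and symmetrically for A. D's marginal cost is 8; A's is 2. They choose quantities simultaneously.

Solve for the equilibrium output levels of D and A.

29.5, 31

Firm D's profit: π = x_D(247 − 3x_D − 2x_A) − 8x_D.
∂π/∂x_D = 239 − 6x_D − 2x_A = 0 ⇒ x_D = 239/6 − (1/3)x_A.
Similarly x_A = 245/6 − (1/3)x_D.
Plugging x_A into D's best response: x_D = 239/6 − (1/3)(245/6 − (1/3)x_D) ⇒ (8/9)x_D = 236/9, so x_D = 29.5.
Then x_A = 245/6 − (1/3)·29.5 = 31.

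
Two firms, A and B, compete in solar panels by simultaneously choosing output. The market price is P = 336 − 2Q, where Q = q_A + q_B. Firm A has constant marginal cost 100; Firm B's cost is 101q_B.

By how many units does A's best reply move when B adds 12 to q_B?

-6

Firm A's profit: π = q_A(336 − 2(q_A + q_B)) − 100q_A.
∂π/∂q_A = 236 − 4q_A − 2q_B = 0, so q_A = 59 − 0.5q_B.
The reaction-function slope is −0.5, so a 12-unit rise in q_B moves q_A by −0.5 × 12 = −6. A's best response falls — the actions are strategic substitutes.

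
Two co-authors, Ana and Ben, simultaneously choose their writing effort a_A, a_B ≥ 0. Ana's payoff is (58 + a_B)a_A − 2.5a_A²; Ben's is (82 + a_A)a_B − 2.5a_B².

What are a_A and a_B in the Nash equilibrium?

Expanding Ana's payoff: 58a_A + a_Ba_A − 2.5a_A².
∂π/∂a_A = 58 + a_B − 5a_A = 0, so a_A = 11.6 + 0.2a_B.
Likewise for Ben: a_B = 16.4 + 0.2a_A.
Plugging a_B into Ana's best response: a_A = 11.6 + 0.2(16.4 + 0.2a_A) ⇒ 0.96a_A = 14.88, so a_A = 15.5.
Then a_B = 16.4 + 0.2·15.5 = 19.5.

15.5, 19.5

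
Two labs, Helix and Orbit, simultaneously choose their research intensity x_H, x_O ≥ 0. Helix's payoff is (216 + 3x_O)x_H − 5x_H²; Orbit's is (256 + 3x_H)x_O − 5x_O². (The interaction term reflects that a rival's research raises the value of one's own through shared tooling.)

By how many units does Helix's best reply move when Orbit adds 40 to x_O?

12

Expanding Helix's payoff: 216x_H + 3x_Ox_H − 5x_H².
∂π/∂x_H = 216 + 3x_O − 10x_H = 0, so x_H = 21.6 + 0.3x_O.
The reaction-function slope is 0.3, so a 40-unit rise in x_O moves x_H by 0.3 × 40 = 12. Helix's best response rises — the actions are strategic complements.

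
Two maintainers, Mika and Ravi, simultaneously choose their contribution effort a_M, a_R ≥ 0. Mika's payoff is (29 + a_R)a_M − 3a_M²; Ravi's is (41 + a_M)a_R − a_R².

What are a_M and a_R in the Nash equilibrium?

9, 25

Expanding Mika's payoff: 29a_M + a_Ra_M − 3a_M².
∂π/∂a_M = 29 + a_R − 6a_M = 0, so a_M = 29/6 + (1/6)a_R.
Likewise for Ravi: a_R = 20.5 + 0.5a_M.
Solving the two reaction functions simultaneously: (1 − (1/6)(0.5))a_M = 29/6 + (1/6)·20.5, so (11/12)a_M = 8.25 and a_M = 9.
Then a_R = 20.5 + 0.5·9 = 25.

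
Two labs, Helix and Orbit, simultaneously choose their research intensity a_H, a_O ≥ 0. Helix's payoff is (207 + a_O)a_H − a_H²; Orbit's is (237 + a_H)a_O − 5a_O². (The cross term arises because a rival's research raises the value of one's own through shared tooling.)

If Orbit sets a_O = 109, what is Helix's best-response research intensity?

Expanding Helix's payoff: 207a_H + a_Oa_H − a_H².
∂π/∂a_H = 207 + a_O − 2a_H = 0, so a_H = 103.5 + 0.5a_O.
At a_O = 109: a_H = 103.5 + 0.5·109 = 158.

158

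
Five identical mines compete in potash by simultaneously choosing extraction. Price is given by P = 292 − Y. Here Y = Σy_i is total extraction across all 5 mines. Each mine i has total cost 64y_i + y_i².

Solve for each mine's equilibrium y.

28.5

A representative mine's profit is π_i = y_i(292 − Y) − 64y_i − y_i², with Y = y_i + Σ_{j≠i} y_j.
First-order condition: 228 − 4y_i − Σ_{j≠i} y_j = 0.
In a symmetric equilibrium every mine chooses the same y, so Σ_{j≠i} y_j = 4y. The condition becomes 228 − 8y = 0, giving y = 228/8 = 28.5.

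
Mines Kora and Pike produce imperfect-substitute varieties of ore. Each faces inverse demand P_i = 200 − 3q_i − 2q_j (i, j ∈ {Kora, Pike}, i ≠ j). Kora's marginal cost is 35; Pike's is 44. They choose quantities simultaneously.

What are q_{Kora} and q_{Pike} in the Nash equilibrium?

21.1875, 18.9375

Mine Kora's profit: π = q_{Kora}(200 − 3q_{Kora} − 2q_{Pike}) − 35q_{Kora}.
∂π/∂q_{Kora} = 165 − 6q_{Kora} − 2q_{Pike} = 0 ⇒ q_{Kora} = 27.5 − (1/3)q_{Pike}.
Similarly q_{Pike} = 26 − (1/3)q_{Kora}.
Solving the two reaction functions simultaneously: (1 − (−1/3)(−1/3))q_{Kora} = 27.5 − (1/3)·26, so (8/9)q_{Kora} = 113/6 and q_{Kora} = 21.1875.
Then q_{Pike} = 26 − (1/3)·21.1875 = 18.9375.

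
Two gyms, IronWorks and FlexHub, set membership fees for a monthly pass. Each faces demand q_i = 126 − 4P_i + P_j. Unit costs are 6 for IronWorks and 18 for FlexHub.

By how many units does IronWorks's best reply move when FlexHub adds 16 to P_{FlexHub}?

2

IronWorks's profit: π = (P_{IronWorks} − 6)(126 − 4P_{IronWorks} + P_{FlexHub}).
∂π/∂P_{IronWorks} = 150 − 8P_{IronWorks} + P_{FlexHub} = 0 ⇒ P_{IronWorks} = 18.75 + 0.125P_{FlexHub}.
The reaction-function slope is 0.125, so a 16-unit rise in P_{FlexHub} moves P_{IronWorks} by 0.125 × 16 = 2. IronWorks's best response rises — the actions are strategic complements.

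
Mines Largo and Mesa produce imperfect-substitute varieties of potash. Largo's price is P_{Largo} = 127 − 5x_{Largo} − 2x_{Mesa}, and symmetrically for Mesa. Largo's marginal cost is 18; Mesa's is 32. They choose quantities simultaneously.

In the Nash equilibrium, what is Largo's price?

Mine Largo's profit: π = x_{Largo}(127 − 5x_{Largo} − 2x_{Mesa}) − 18x_{Largo}.
∂π/∂x_{Largo} = 109 − 10x_{Largo} − 2x_{Mesa} = 0 ⇒ x_{Largo} = 10.9 − 0.2x_{Mesa}.
Similarly x_{Mesa} = 9.5 − 0.2x_{Largo}.
Plugging x_{Mesa} into Largo's best response: x_{Largo} = 10.9 − 0.2(9.5 − 0.2x_{Largo}) ⇒ 0.96x_{Largo} = 9, so x_{Largo} = 9.375.
Then x_{Mesa} = 9.5 − 0.2·9.375 = 7.625.
P_{Largo} = 127 − 5·9.375 − 2·7.625 = 64.875.

64.875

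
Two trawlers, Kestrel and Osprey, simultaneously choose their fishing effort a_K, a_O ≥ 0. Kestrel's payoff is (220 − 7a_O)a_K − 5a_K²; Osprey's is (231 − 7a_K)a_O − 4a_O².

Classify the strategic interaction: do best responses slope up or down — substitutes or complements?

Expanding Kestrel's payoff: 220a_K − 7a_Oa_K − 5a_K².
∂π/∂a_K = 220 − 7a_O − 10a_K = 0, so a_K = 22 − 0.7a_O.
The best-response slope da_K/da_O = −0.7 < 0: the reaction function is downward-sloping, so the choices are strategic substitutes.

strategic substitutes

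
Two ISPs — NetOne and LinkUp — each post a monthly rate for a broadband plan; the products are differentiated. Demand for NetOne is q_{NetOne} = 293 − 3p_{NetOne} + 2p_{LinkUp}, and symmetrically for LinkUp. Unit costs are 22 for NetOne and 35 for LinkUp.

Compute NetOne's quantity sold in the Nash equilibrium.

NetOne's profit: π = (p_{NetOne} − 22)(293 − 3p_{NetOne} + 2p_{LinkUp}).
∂π/∂p_{NetOne} = 359 − 6p_{NetOne} + 2p_{LinkUp} = 0 ⇒ p_{NetOne} = 359/6 + (1/3)p_{LinkUp}.
Similarly p_{LinkUp} = 199/3 + (1/3)p_{NetOne}.
Solving the two reaction functions simultaneously: (1 − (1/3)(1/3))p_{NetOne} = 359/6 + (1/3)·(199/3), so (8/9)p_{NetOne} = 1475/18 and p_{NetOne} = 92.1875.
Then p_{LinkUp} = 199/3 + (1/3)·92.1875 = 97.0625.
q_{NetOne} = 293 − 3·92.1875 + 2·97.0625 = 210.5625.

210.5625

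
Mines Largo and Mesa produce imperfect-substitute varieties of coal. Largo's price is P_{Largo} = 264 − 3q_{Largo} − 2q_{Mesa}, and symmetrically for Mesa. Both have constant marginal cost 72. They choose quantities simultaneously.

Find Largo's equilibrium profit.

Mine Largo's profit: π = q_{Largo}(264 − 3q_{Largo} − 2q_{Mesa}) − 72q_{Largo}.
∂π/∂q_{Largo} = 192 − 6q_{Largo} − 2q_{Mesa} = 0 ⇒ q_{Largo} = 32 − (1/3)q_{Mesa}.
The game is symmetric, so in equilibrium q_{Mesa} = q_{Largo}: the reaction function gives (4/3)q_{Largo} = 32, hence q_{Largo} = 24.
P_{Largo} = 264 − 3·24 − 2·24 = 144.
Profit = (144 − 72)·24 = 1728.

1728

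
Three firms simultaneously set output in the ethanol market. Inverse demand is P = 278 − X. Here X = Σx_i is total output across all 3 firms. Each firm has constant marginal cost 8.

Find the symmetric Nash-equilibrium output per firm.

A representative firm's profit is π_i = x_i(278 − X) − 8x_i, with X = x_i + Σ_{j≠i} x_j.
First-order condition: 270 − 2x_i − Σ_{j≠i} x_j = 0.
Imposing symmetry (x_j = x for all j) turns Σ_{j≠i} x_j into 2x, so 270 = 4x and x = 67.5.

67.5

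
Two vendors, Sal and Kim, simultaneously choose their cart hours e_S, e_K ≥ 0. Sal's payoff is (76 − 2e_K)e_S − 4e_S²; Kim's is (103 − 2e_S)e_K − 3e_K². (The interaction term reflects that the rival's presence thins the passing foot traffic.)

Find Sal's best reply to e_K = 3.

Expanding Sal's payoff: 76e_S − 2e_Ke_S − 4e_S².
∂π/∂e_S = 76 − 2e_K − 8e_S = 0, so e_S = 9.5 − 0.25e_K.
At e_K = 3: e_S = 9.5 − 0.25·3 = 8.75.

8.75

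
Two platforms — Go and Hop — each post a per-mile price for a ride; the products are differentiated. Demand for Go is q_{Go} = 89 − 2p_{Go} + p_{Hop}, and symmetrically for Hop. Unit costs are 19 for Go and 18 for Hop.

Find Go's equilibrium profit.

1076.48

Go's profit: π = (p_{Go} − 19)(89 − 2p_{Go} + p_{Hop}).
∂π/∂p_{Go} = 127 − 4p_{Go} + p_{Hop} = 0 ⇒ p_{Go} = 31.75 + 0.25p_{Hop}.
Similarly p_{Hop} = 31.25 + 0.25p_{Go}.
Solving the two reaction functions simultaneously: (1 − (0.25)(0.25))p_{Go} = 31.75 + 0.25·31.25, so 0.9375p_{Go} = 39.5625 and p_{Go} = 42.2.
Then p_{Hop} = 31.25 + 0.25·42.2 = 41.8.
q_{Go} = 89 − 2·42.2 + 41.8 = 46.4.
Profit = (42.2 − 19)·46.4 = 1076.48.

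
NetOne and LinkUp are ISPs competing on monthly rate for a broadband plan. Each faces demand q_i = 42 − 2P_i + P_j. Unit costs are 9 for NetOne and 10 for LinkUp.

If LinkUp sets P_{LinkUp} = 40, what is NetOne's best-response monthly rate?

NetOne's profit: π = (P_{NetOne} − 9)(42 − 2P_{NetOne} + P_{LinkUp}).
∂π/∂P_{NetOne} = 60 − 4P_{NetOne} + P_{LinkUp} = 0 ⇒ P_{NetOne} = 15 + 0.25P_{LinkUp}.
At P_{LinkUp} = 40: P_{NetOne} = 15 + 0.25·40 = 25.

25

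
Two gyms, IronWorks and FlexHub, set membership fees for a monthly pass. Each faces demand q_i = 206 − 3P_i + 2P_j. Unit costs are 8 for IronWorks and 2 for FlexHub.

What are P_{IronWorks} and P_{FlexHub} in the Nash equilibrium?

56.375, 54.125

IronWorks's profit: π = (P_{IronWorks} − 8)(206 − 3P_{IronWorks} + 2P_{FlexHub}).
∂π/∂P_{IronWorks} = 230 − 6P_{IronWorks} + 2P_{FlexHub} = 0 ⇒ P_{IronWorks} = 115/3 + (1/3)P_{FlexHub}.
Similarly P_{FlexHub} = 106/3 + (1/3)P_{IronWorks}.
Plugging P_{FlexHub} into IronWorks's best response: P_{IronWorks} = 115/3 + (1/3)(106/3 + (1/3)P_{IronWorks}) ⇒ (8/9)P_{IronWorks} = 451/9, so P_{IronWorks} = 56.375.
Then P_{FlexHub} = 106/3 + (1/3)·56.375 = 54.125.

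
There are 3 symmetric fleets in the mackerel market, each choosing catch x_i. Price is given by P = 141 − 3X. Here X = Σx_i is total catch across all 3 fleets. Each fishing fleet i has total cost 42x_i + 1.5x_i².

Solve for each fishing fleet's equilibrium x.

A representative fishing fleet's profit is π_i = x_i(141 − 3X) − 42x_i − 1.5x_i², with X = x_i + Σ_{j≠i} x_j.
First-order condition: 99 − 9x_i − 3Σ_{j≠i} x_j = 0.
Imposing symmetry (x_j = x for all j) turns Σ_{j≠i} x_j into 2x, so 99 = 15x and x = 6.6.

6.6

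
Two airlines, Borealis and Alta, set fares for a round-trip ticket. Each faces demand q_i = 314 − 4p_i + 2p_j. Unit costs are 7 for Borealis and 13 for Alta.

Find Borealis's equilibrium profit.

10322.56

Borealis's profit: π = (p_{Borealis} − 7)(314 − 4p_{Borealis} + 2p_{Alta}).
∂π/∂p_{Borealis} = 342 − 8p_{Borealis} + 2p_{Alta} = 0 ⇒ p_{Borealis} = 42.75 + 0.25p_{Alta}.
Similarly p_{Alta} = 45.75 + 0.25p_{Borealis}.
Plugging p_{Alta} into Borealis's best response: p_{Borealis} = 42.75 + 0.25(45.75 + 0.25p_{Borealis}) ⇒ 0.9375p_{Borealis} = 54.1875, so p_{Borealis} = 57.8.
Then p_{Alta} = 45.75 + 0.25·57.8 = 60.2.
q_{Borealis} = 314 − 4·57.8 + 2·60.2 = 203.2.
Profit = (57.8 − 7)·203.2 = 10322.56.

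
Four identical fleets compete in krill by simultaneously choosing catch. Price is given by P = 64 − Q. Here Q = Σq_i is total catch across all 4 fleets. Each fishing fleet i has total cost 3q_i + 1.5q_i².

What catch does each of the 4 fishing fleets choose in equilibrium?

7.625

A representative fishing fleet's profit is π_i = q_i(64 − Q) − 3q_i − 1.5q_i², with Q = q_i + Σ_{j≠i} q_j.
First-order condition: 61 − 5q_i − Σ_{j≠i} q_j = 0.
Imposing symmetry (q_j = q for all j) turns Σ_{j≠i} q_j into 3q, so 61 = 8q and q = 7.625.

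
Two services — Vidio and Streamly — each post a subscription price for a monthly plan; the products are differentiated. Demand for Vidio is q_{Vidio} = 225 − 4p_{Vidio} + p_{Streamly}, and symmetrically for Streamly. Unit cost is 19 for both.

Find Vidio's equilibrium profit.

2304

Vidio's profit: π = (p_{Vidio} − 19)(225 − 4p_{Vidio} + p_{Streamly}).
∂π/∂p_{Vidio} = 301 − 8p_{Vidio} + p_{Streamly} = 0 ⇒ p_{Vidio} = 37.625 + 0.125p_{Streamly}.
By symmetry p_{Streamly} = p_{Vidio}; substituting into the reaction function, 0.875p_{Vidio} = 37.625 and p_{Vidio} = 43.
q_{Vidio} = 225 − 4·43 + 43 = 96.
Profit = (43 − 19)·96 = 2304.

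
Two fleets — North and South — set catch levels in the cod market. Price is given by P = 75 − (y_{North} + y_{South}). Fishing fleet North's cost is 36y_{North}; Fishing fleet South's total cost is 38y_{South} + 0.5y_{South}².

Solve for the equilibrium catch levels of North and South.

16, 7

Fishing fleet North's profit: π = y_{North}(75 − (y_{North} + y_{South})) − 36y_{North}.
∂π/∂y_{North} = 39 − 2y_{North} − y_{South} = 0, so y_{North} = 19.5 − 0.5y_{South}.
For South: ∂π/∂y_{South} = 37 − 3y_{South} − y_{North} = 0 ⇒ y_{South} = 37/3 − (1/3)y_{North}.
Plugging y_{South} into North's best response: y_{North} = 19.5 − 0.5(37/3 − (1/3)y_{North}) ⇒ (5/6)y_{North} = 40/3, so y_{North} = 16.
Then y_{South} = 37/3 − (1/3)·16 = 7.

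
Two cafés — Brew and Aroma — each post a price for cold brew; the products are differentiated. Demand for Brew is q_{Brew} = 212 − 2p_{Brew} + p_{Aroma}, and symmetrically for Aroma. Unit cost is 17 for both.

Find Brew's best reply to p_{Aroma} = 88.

Brew's profit: π = (p_{Brew} − 17)(212 − 2p_{Brew} + p_{Aroma}).
∂π/∂p_{Brew} = 246 − 4p_{Brew} + p_{Aroma} = 0 ⇒ p_{Brew} = 61.5 + 0.25p_{Aroma}.
At p_{Aroma} = 88: p_{Brew} = 61.5 + 0.25·88 = 83.5.

83.5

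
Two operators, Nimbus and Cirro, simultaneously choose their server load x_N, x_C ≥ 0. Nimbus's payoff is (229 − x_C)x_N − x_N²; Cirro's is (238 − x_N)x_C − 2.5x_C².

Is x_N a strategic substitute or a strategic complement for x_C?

Expanding Nimbus's payoff: 229x_N − x_Cx_N − x_N².
∂π/∂x_N = 229 − x_C − 2x_N = 0, so x_N = 114.5 − 0.5x_C.
The best-response slope dx_N/dx_C = −0.5 < 0: the reaction function is downward-sloping, so the choices are strategic substitutes.

strategic substitutes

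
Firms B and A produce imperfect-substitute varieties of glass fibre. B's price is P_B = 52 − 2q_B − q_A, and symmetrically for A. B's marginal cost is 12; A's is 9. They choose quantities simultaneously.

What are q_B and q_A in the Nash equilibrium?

7.8, 8.8

Firm B's profit: π = q_B(52 − 2q_B − q_A) − 12q_B.
∂π/∂q_B = 40 − 4q_B − q_A = 0 ⇒ q_B = 10 − 0.25q_A.
Similarly q_A = 10.75 − 0.25q_B.
Solving the two reaction functions simultaneously: (1 − (−0.25)(−0.25))q_B = 10 − 0.25·10.75, so 0.9375q_B = 7.3125 and q_B = 7.8.
Then q_A = 10.75 − 0.25·7.8 = 8.8.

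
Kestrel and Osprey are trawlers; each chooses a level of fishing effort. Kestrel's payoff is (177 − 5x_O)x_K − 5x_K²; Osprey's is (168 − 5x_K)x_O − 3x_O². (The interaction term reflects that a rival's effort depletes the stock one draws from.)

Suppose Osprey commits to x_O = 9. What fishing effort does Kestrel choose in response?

Expanding Kestrel's payoff: 177x_K − 5x_Ox_K − 5x_K².
∂π/∂x_K = 177 − 5x_O − 10x_K = 0, so x_K = 17.7 − 0.5x_O.
At x_O = 9: x_K = 17.7 − 0.5·9 = 13.2.

13.2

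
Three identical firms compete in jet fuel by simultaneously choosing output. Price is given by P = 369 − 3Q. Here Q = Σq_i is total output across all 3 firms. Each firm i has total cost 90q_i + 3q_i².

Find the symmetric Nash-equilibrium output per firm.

15.5

A representative firm's profit is π_i = q_i(369 − 3Q) − 90q_i − 3q_i², with Q = q_i + Σ_{j≠i} q_j.
First-order condition: 279 − 12q_i − 3Σ_{j≠i} q_j = 0.
With identical firms, set every q_j = q: then 279 − 12q − 6q = 0, i.e. q = 279/18 = 15.5.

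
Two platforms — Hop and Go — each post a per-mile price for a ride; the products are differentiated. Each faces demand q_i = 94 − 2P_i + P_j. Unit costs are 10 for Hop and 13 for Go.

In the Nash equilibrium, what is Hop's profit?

Hop's profit: π = (P_{Hop} − 10)(94 − 2P_{Hop} + P_{Go}).
∂π/∂P_{Hop} = 114 − 4P_{Hop} + P_{Go} = 0 ⇒ P_{Hop} = 28.5 + 0.25P_{Go}.
Similarly P_{Go} = 30 + 0.25P_{Hop}.
Plugging P_{Go} into Hop's best response: P_{Hop} = 28.5 + 0.25(30 + 0.25P_{Hop}) ⇒ 0.9375P_{Hop} = 36, so P_{Hop} = 38.4.
Then P_{Go} = 30 + 0.25·38.4 = 39.6.
q_{Hop} = 94 − 2·38.4 + 39.6 = 56.8.
Profit = (38.4 − 10)·56.8 = 1613.12.

1613.12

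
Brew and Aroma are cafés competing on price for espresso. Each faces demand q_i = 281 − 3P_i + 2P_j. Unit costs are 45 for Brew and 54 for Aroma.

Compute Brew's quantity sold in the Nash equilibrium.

Brew's profit: π = (P_{Brew} − 45)(281 − 3P_{Brew} + 2P_{Aroma}).
∂π/∂P_{Brew} = 416 − 6P_{Brew} + 2P_{Aroma} = 0 ⇒ P_{Brew} = 208/3 + (1/3)P_{Aroma}.
Similarly P_{Aroma} = 443/6 + (1/3)P_{Brew}.
Plugging P_{Aroma} into Brew's best response: P_{Brew} = 208/3 + (1/3)(443/6 + (1/3)P_{Brew}) ⇒ (8/9)P_{Brew} = 1691/18, so P_{Brew} = 105.6875.
Then P_{Aroma} = 443/6 + (1/3)·105.6875 = 109.0625.
q_{Brew} = 281 − 3·105.6875 + 2·109.0625 = 182.0625.

182.0625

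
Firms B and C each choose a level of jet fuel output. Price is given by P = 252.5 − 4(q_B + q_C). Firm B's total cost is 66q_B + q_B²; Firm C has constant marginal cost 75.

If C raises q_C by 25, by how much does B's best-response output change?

-10

Firm B's profit: π = q_B(252.5 − 4(q_B + q_C)) − 66q_B − q_B².
∂π/∂q_B = 186.5 − 10q_B − 4q_C = 0, so q_B = 18.65 − 0.4q_C.
The reaction-function slope is −0.4, so a 25-unit rise in q_C moves q_B by −0.4 × 25 = −10. B's best response falls — the actions are strategic substitutes.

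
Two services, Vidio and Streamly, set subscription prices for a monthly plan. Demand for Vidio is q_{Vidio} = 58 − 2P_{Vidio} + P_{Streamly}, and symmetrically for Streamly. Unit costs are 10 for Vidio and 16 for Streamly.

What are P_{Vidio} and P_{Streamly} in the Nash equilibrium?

Vidio's profit: π = (P_{Vidio} − 10)(58 − 2P_{Vidio} + P_{Streamly}).
∂π/∂P_{Vidio} = 78 − 4P_{Vidio} + P_{Streamly} = 0 ⇒ P_{Vidio} = 19.5 + 0.25P_{Streamly}.
Similarly P_{Streamly} = 22.5 + 0.25P_{Vidio}.
Substituting the second reaction function into the first: P_{Vidio} = 19.5 + 0.25(22.5 + 0.25P_{Vidio}), which gives 0.9375P_{Vidio} = 25.125 ⇒ P_{Vidio} = 26.8.
Then P_{Streamly} = 22.5 + 0.25·26.8 = 29.2.

26.8, 29.2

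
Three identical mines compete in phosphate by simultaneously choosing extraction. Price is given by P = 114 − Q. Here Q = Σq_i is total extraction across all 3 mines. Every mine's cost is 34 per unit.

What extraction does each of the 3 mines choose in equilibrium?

A representative mine's profit is π_i = q_i(114 − Q) − 34q_i, with Q = q_i + Σ_{j≠i} q_j.
First-order condition: 80 − 2q_i − Σ_{j≠i} q_j = 0.
Imposing symmetry (q_j = q for all j) turns Σ_{j≠i} q_j into 2q, so 80 = 4q and q = 20.

20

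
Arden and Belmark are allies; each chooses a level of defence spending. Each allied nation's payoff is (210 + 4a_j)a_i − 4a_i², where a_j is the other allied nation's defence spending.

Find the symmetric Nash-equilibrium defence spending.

Arden's payoff is (210 + 4a_B)a_A − 4a_A².
∂π/∂a_A = 210 + 4a_B − 8a_A = 0, so a_A = 26.25 + 0.5a_B.
Setting a_A = a_B in the reaction function: a_A = 26.25 + 0.5a_A, so a_A = 26.25 / 0.5 = 52.5.

52.5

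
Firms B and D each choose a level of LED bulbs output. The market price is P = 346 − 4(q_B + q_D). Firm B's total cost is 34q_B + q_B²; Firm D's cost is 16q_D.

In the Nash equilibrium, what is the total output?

Firm B's profit: π = q_B(346 − 4(q_B + q_D)) − 34q_B − q_B².
∂π/∂q_B = 312 − 10q_B − 4q_D = 0, so q_B = 31.2 − 0.4q_D.
For D: ∂π/∂q_D = 330 − 8q_D − 4q_B = 0 ⇒ q_D = 41.25 − 0.5q_B.
Solving the two reaction functions simultaneously: (1 − (−0.4)(−0.5))q_B = 31.2 − 0.4·41.25, so 0.8q_B = 14.7 and q_B = 18.375.
Then q_D = 41.25 − 0.5·18.375 = 32.0625.
Total output: 18.375 + 32.0625 = 50.4375.

50.4375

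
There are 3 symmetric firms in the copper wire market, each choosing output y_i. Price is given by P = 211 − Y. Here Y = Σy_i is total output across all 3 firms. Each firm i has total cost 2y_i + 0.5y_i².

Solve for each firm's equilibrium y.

41.8

A representative firm's profit is π_i = y_i(211 − Y) − 2y_i − 0.5y_i², with Y = y_i + Σ_{j≠i} y_j.
First-order condition: 209 − 3y_i − Σ_{j≠i} y_j = 0.
With identical firms, set every y_j = y: then 209 − 3y − 2y = 0, i.e. y = 209/5 = 41.8.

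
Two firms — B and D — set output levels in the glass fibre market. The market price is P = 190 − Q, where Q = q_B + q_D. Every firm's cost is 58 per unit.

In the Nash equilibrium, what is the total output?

88

Firm B's profit: π = q_B(190 − (q_B + q_D)) − 58q_B.
∂π/∂q_B = 132 − 2q_B − q_D = 0, so q_B = 66 − 0.5q_D.
Setting q_B = q_D in the reaction function: q_B = 66 − 0.5q_B, so q_B = 66 / 1.5 = 44.
Total output: 44 + 44 = 88.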